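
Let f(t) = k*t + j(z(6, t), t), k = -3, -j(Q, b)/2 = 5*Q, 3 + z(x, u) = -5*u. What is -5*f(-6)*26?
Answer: 32760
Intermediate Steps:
z(x, u) = -3 - 5*u
j(Q, b) = -10*Q
f(t) = 30 + 47*t (f(t) = -3*t - 10*(-3 - 5*t) = -3*t + (30 + 50*t) = 30 + 47*t)
-5*f(-6)*26 = -5*(30 + 47*(-6))*26 = -5*(30 - 282)*26 = -5*(-252)*26 = 1260*26 = 32760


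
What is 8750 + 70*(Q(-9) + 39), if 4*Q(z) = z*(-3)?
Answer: 23905/2 ≈ 11953.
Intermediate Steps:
Q(z) = -3*z/4 (Q(z) = (z*(-3))/4 = (-3*z)/4 = -3*z/4)
8750 + 70*(Q(-9) + 39) = 8750 + 70*(-¾*(-9) + 39) = 8750 + 70*(27/4 + 39) = 8750 + 70*(183/4) = 8750 + 6405/2 = 23905/2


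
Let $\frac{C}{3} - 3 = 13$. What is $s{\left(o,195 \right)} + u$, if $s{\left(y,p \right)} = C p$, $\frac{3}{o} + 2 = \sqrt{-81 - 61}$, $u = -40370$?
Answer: $-31010$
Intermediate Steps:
$C = 48$ ($C = 9 + 3 \cdot 13 = 9 + 39 = 48$)
$o = \frac{3}{-2 + i \sqrt{142}}$ ($o = \frac{3}{-2 + \sqrt{-81 - 61}} = \frac{3}{-2 + \sqrt{-142}} = \frac{3}{-2 + i \sqrt{142}} \approx -0.041096 - 0.24486 i$)
$s{\left(y,p \right)} = 48 p$
$s{\left(o,195 \right)} + u = 48 \cdot 195 - 40370 = 9360 - 40370 = -31010$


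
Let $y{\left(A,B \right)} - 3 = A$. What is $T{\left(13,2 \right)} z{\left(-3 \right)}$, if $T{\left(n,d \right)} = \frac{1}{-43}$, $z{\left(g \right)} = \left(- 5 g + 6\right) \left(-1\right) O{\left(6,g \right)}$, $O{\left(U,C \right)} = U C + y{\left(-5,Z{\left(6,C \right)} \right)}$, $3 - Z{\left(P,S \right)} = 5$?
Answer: $- \frac{420}{43} \approx -9.7674$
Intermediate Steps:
$Z{\left(P,S \right)} = -2$ ($Z{\left(P,S \right)} = 3 - 5 = -2$)
$y{\left(A,B \right)} = 3 + A$
$O{\left(U,C \right)} = -2 + C U$ ($O{\left(U,C \right)} = U C + \left(3 - 5\right) = C U - 2 = -2 + C U$)
$z{\left(g \right)} = \left(-6 + 5 g\right) \left(-2 + 6 g\right)$ ($z{\left(g \right)} = \left(- 5 g + 6\right) \left(-1\right) \left(-2 + g 6\right) = \left(6 - 5 g\right) \left(-1\right) \left(-2 + 6 g\right) = \left(-6 + 5 g\right) \left(-2 + 6 g\right)$)
$T{\left(n,d \right)} = - \frac{1}{43}$
$T{\left(13,2 \right)} z{\left(-3 \right)} = - \frac{12 - -138 + 30 \left(-3\right)^{2}}{43} = - \frac{12 + 138 + 30 \cdot 9}{43} = - \frac{12 + 138 + 270}{43} = \left(- \frac{1}{43}\right) 420 = - \frac{420}{43}$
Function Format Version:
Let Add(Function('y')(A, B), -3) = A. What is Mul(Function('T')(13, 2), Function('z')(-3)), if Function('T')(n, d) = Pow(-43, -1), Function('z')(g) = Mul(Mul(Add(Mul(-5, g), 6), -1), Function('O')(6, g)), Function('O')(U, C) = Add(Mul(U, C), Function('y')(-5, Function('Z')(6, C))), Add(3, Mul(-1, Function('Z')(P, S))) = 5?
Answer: Rational(-420, 43) ≈ -9.7674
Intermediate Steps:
Function('Z')(P, S) = -2 (Function('Z')(P, S) = Add(3, Mul(-1, 5)) = Add(3, -5) = -2)
Function('y')(A, B) = Add(3, A)
Function('O')(U, C) = Add(-2, Mul(C, U)) (Function('O')(U, C) = Add(Mul(U, C), Add(3, -5)) = Add(Mul(C, U), -2) = Add(-2, Mul(C, U)))
Function('z')(g) = Mul(Add(-6, Mul(5, g)), Add(-2, Mul(6, g))) (Function('z')(g) = Mul(Mul(Add(Mul(-5, g), 6), -1), Add(-2, Mul(g, 6))) = Mul(Mul(Add(6, Mul(-5, g)), -1), Add(-2, Mul(6, g))) = Mul(Add(-6, Mul(5, g)), Add(-2, Mul(6, g))))
Function('T')(n, d) = Rational(-1, 43)
Mul(Function('T')(13, 2), Function('z')(-3)) = Mul(Rational(-1, 43), Add(12, Mul(-46, -3), Mul(30, Pow(-3, 2)))) = Mul(Rational(-1, 43), Add(12, 138, Mul(30, 9))) = Mul(Rational(-1, 43), Add(12, 138, 270)) = Mul(Rational(-1, 43), 420) = Rational(-420, 43)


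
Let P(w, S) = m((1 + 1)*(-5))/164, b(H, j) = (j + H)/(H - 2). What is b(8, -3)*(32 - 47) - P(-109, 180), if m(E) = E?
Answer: -510/41 ≈ -12.439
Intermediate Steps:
b(H, j) = (H + j)/(-2 + H)
P(w, S) = -5/82 (P(w, S) = ((1 + 1)*(-5))/164 = (2*(-5))*(1/164) = -10*1/164 = -5/82)
b(8, -3)*(32 - 47) - P(-109, 180) = ((8 - 3)/(-2 + 8))*(32 - 47) - 1*(-5/82) = (5/6)*(-15) + 5/82 = -25/2 + 5/82 = -510/41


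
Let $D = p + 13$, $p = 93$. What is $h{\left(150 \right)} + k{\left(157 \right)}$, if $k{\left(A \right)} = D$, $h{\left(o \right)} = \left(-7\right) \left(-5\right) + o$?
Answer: $291$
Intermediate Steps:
$h{\left(o \right)} = 35 + o$
$D = 106$ ($D = 93 + 13 = 106$)
$k{\left(A \right)} = 106$
$h{\left(150 \right)} + k{\left(157 \right)} = \left(35 + 150\right) + 106 = 185 + 106 = 291$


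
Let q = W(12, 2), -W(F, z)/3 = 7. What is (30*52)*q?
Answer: -32760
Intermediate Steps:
W(F, z) = -21 (W(F, z) = -3*7 = -21)
q = -21
(30*52)*q = (30*52)*(-21) = 1560*(-21) = -32760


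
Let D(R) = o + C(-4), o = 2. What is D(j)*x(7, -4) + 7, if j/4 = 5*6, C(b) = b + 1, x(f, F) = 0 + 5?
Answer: 2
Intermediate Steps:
x(f, F) = 5
C(b) = 1 + b
j = 120 (j = 4*(5*6) = 4*30 = 120)
D(R) = -1 (D(R) = 2 + (1 - 4) = 2 - 3 = -1)
D(j)*x(7, -4) + 7 = -1*5 + 7 = -5 + 7 = 2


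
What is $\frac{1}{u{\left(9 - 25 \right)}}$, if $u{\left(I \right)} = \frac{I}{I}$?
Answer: $1$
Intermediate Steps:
$u{\left(I \right)} = 1$
$\frac{1}{u{\left(9 - 25 \right)}} = 1^{-1} = 1$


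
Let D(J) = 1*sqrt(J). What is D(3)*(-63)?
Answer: -63*sqrt(3) ≈ -109.12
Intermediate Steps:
D(J) = sqrt(J)
D(3)*(-63) = sqrt(3)*(-63) = -63*sqrt(3)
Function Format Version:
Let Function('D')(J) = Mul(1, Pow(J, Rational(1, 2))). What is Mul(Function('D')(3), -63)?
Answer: Mul(-63, Pow(3, Rational(1, 2))) ≈ -109.12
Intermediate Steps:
Function('D')(J) = Pow(J, Rational(1, 2))
Mul(Function('D')(3), -63) = Mul(Pow(3, Rational(1, 2)), -63) = Mul(-63, Pow(3, Rational(1, 2)))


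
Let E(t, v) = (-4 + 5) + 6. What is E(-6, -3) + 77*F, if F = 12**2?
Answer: 11095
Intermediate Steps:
F = 144
E(t, v) = 7 (E(t, v) = 1 + 6 = 7)
E(-6, -3) + 77*F = 7 + 77*144 = 7 + 11088 = 11095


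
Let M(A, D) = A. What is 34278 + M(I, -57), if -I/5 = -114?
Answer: 34848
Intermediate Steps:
I = 570 (I = -5*(-114) = 570)
34278 + M(I, -57) = 34278 + 570 = 34848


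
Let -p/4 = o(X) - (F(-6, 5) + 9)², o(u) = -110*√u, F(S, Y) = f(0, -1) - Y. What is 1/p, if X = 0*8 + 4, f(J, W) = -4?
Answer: 1/880 ≈ 0.0011364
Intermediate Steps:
F(S, Y) = -4 - Y
X = 4 (X = 0 + 4 = 4)
p = 880 (p = -4*(-110*√4 - ((-4 - 1*5) + 9)²) = -4*(-110*2 - ((-4 - 5) + 9)²) = -4*(-220 - (-9 + 9)²) = -4*(-220 - 1*0²) = -4*(-220 - 1*0) = -4*(-220 + 0) = -4*(-220) = 880)
1/p = 1/880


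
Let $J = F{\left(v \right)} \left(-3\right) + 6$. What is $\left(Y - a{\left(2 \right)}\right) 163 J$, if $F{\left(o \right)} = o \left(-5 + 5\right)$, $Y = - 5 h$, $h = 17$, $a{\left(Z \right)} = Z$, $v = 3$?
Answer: $-85086$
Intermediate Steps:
$Y = -85$ ($Y = \left(-5\right) 17 = -85$)
$F{\left(o \right)} = 0$ ($F{\left(o \right)} = o 0 = 0$)
$J = 6$ ($J = 0 \left(-3\right) + 6 = 0 + 6 = 6$)
$\left(Y - a{\left(2 \right)}\right) 163 J = \left(-85 - 2\right) 163 \cdot 6 = \left(-87\right) 163 \cdot 6 = \left(-14181\right) 6 = -85086$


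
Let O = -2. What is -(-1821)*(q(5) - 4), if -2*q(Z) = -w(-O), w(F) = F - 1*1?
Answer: -12747/2 ≈ -6373.5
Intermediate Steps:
w(F) = -1 + F (w(F) = F - 1 = -1 + F)
q(Z) = 1/2 (q(Z) = -(-1)*(-1 - 1*(-2))/2 = -(-1)*(-1 + 2)/2 = -(-1)/2 = -1/2*(-1) = 1/2)
-(-1821)*(q(5) - 4) = -(-1821)*(1/2 - 4) = -(-1821)*(-7)/2 = -607*21/2 = -12747/2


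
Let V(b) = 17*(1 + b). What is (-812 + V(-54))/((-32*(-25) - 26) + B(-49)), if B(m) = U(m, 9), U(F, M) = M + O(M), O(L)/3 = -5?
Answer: -571/256 ≈ -2.2305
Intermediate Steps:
O(L) = -15 (O(L) = 3*(-5) = -15)
U(F, M) = -15 + M (U(F, M) = M - 15 = -15 + M)
B(m) = -6 (B(m) = -15 + 9 = -6)
V(b) = 17 + 17*b
(-812 + V(-54))/((-32*(-25) - 26) + B(-49)) = (-812 + (17 + 17*(-54)))/((-32*(-25) - 26) - 6) = (-812 + (17 - 918))/((800 - 26) - 6) = (-812 - 901)/(774 - 6) = -1713/768 = -1713*1/768 = -571/256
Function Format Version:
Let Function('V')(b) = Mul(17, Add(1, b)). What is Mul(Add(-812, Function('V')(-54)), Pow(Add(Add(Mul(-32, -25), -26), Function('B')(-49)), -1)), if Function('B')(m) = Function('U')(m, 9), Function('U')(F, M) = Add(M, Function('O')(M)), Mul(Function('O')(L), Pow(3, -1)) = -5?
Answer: Rational(-571, 256) ≈ -2.2305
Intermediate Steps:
Function('O')(L) = -15 (Function('O')(L) = Mul(3, -5) = -15)
Function('U')(F, M) = Add(-15, M) (Function('U')(F, M) = Add(M, -15) = Add(-15, M))
Function('B')(m) = -6 (Function('B')(m) = Add(-15, 9) = -6)
Function('V')(b) = Add(17, Mul(17, b))
Mul(Add(-812, Function('V')(-54)), Pow(Add(Add(Mul(-32, -25), -26), Function('B')(-49)), -1)) = Mul(Add(-812, Add(17, Mul(17, -54))), Pow(Add(Add(Mul(-32, -25), -26), -6), -1)) = Mul(Add(-812, Add(17, -918)), Pow(Add(Add(800, -26), -6), -1)) = Mul(Add(-812, -901), Pow(Add(774, -6), -1)) = Mul(-1713, Pow(768, -1)) = Mul(-1713, Rational(1, 768)) = Rational(-571, 256)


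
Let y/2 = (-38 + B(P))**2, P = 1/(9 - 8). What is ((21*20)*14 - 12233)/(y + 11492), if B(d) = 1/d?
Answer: -6353/14230 ≈ -0.44645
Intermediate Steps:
P = 1 (P = 1/1 = 1)
y = 2738 (y = 2*(-38 + 1/1)**2 = 2*(-38 + 1)**2 = 2*(-37)**2 = 2*1369 = 2738)
((21*20)*14 - 12233)/(y + 11492) = ((21*20)*14 - 12233)/(2738 + 11492) = (420*14 - 12233)/14230 = (5880 - 12233)*(1/14230) = -6353*1/14230 = -6353/14230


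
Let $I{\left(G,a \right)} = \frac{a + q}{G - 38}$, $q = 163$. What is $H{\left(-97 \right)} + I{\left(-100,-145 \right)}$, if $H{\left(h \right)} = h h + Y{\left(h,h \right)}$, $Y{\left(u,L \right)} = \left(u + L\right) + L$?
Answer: $\frac{209711}{23} \approx 9117.9$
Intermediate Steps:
$Y{\left(u,L \right)} = u + 2 L$ ($Y{\left(u,L \right)} = \left(L + u\right) + L = u + 2 L$)
$I{\left(G,a \right)} = \frac{163 + a}{-38 + G}$ ($I{\left(G,a \right)} = \frac{a + 163}{G - 38} = \frac{163 + a}{-38 + G}$)
$H{\left(h \right)} = h^{2} + 3 h$ ($H{\left(h \right)} = h h + \left(h + 2 h\right) = h^{2} + 3 h$)
$H{\left(-97 \right)} + I{\left(-100,-145 \right)} = - 97 \left(3 - 97\right) + \frac{163 - 145}{-38 - 100} = \left(-97\right) \left(-94\right) + \frac{1}{-138} \cdot 18 = 9118 - \frac{3}{23} = \frac{209711}{23}$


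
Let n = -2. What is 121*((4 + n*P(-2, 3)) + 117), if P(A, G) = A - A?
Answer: 14641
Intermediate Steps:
P(A, G) = 0
121*((4 + n*P(-2, 3)) + 117) = 121*((4 - 2*0) + 117) = 121*((4 + 0) + 117) = 121*(4 + 117) = 121*121 = 14641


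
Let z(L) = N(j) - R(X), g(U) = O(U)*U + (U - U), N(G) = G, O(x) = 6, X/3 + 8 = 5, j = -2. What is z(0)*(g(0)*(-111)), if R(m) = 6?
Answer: 0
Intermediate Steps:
X = -9 (X = -24 + 3*5 = -24 + 15 = -9)
g(U) = 6*U (g(U) = 6*U + (U - U) = 6*U + 0 = 6*U)
z(L) = -8 (z(L) = -2 - 1*6 = -2 - 6 = -8)
z(0)*(g(0)*(-111)) = -8*6*0*(-111) = -0*(-111) = -8*0 = 0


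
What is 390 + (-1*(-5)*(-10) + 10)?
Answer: 350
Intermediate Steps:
390 + (-1*(-5)*(-10) + 10) = 390 + (5*(-10) + 10) = 390 + (-50 + 10) = 390 - 40 = 350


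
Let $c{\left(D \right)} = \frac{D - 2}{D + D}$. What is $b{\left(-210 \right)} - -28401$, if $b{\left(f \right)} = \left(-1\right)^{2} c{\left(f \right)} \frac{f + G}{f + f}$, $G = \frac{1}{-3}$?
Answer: $\frac{3757485743}{132300} \approx 28401.0$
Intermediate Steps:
$c{\left(D \right)} = \frac{-2 + D}{2 D}$
$G = - \frac{1}{3} \approx -0.33333$
$b{\left(f \right)} = \frac{\left(-2 + f\right) \left(- \frac{1}{3} + f\right)}{4 f^{2}}$ ($b{\left(f \right)} = \left(-1\right)^{2} \frac{-2 + f}{2 f} \frac{f - \frac{1}{3}}{f + f} = 1 \frac{-2 + f}{2 f} \frac{- \frac{1}{3} + f}{2 f} = \frac{-2 + f}{2 f} \left(- \frac{1}{3} + f\right) \frac{1}{2 f} = \frac{-2 + f}{2 f} \frac{- \frac{1}{3} + f}{2 f} = \frac{\left(-2 + f\right) \left(- \frac{1}{3} + f\right)}{4 f^{2}}$)
$b{\left(-210 \right)} - -28401 = \frac{\left(-1 + 3 \left(-210\right)\right) \left(-2 - 210\right)}{12 \cdot 44100} - -28401 = \frac{1}{12} \cdot \frac{1}{44100} \left(-1 - 630\right) \left(-212\right) + 28401 = \frac{1}{12} \cdot \frac{1}{44100} \left(-631\right) \left(-212\right) + 28401 = \frac{33443}{132300} + 28401 = \frac{3757485743}{132300}$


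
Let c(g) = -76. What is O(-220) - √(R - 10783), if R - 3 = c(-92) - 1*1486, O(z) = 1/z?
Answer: -1/220 - 11*I*√102 ≈ -0.0045455 - 111.09*I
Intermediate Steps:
R = -1559 (R = 3 + (-76 - 1*1486) = 3 + (-76 - 1486) = 3 - 1562 = -1559)
O(-220) - √(R - 10783) = 1/(-220) - √(-1559 - 10783) = -1/220 - √(-12342) = -1/220 - 11*I*√102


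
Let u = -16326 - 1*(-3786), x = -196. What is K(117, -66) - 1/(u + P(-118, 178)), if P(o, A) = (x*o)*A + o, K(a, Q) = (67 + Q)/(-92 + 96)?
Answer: 2052061/8208252 ≈ 0.25000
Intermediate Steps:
K(a, Q) = 67/4 + Q/4 (K(a, Q) = (67 + Q)/4 = (67 + Q)*(1/4) = 67/4 + Q/4)
u = -12540 (u = -16326 + 3786 = -12540)
P(o, A) = o - 196*A*o (P(o, A) = (-196*o)*A + o = -196*A*o + o = o - 196*A*o)
K(117, -66) - 1/(u + P(-118, 178)) = (67/4 + (1/4)*(-66)) - 1/(-12540 - 118*(1 - 196*178)) = (67/4 - 33/2) - 1/(-12540 - 118*(1 - 34888)) = 1/4 - 1/(-12540 - 118*(-34887)) = 1/4 - 1/(-12540 + 4116666) = 1/4 - 1/4104126 = 2052061/8208252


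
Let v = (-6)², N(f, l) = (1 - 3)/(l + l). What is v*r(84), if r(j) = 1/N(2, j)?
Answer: -3024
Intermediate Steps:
N(f, l) = -1/l (N(f, l) = -2*1/(2*l) = -1/l)
v = 36
r(j) = -j (r(j) = 1/(-1/j) = -j)
v*r(84) = 36*(-1*84) = 36*(-84) = -3024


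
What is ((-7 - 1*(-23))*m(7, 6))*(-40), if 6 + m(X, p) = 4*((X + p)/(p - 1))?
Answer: -2816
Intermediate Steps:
m(X, p) = -6 + 4*(X + p)/(-1 + p) (m(X, p) = -6 + 4*((X + p)/(p - 1)) = -6 + 4*((X + p)/(-1 + p)) = -6 + 4*(X + p)/(-1 + p))
((-7 - 1*(-23))*m(7, 6))*(-40) = ((-7 - 1*(-23))*(2*(3 - 1*6 + 2*7)/(-1 + 6)))*(-40) = ((-7 + 23)*(2*(3 - 6 + 14)/5))*(-40) = (16*(2*(⅕)*11))*(-40) = (16*(22/5))*(-40) = (352/5)*(-40) = -2816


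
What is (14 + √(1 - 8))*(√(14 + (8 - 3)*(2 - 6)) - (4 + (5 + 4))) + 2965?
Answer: 2965 - (13 - I*√6)*(14 + I*√7) ≈ 2776.5 - 0.10191*I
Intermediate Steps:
(14 + √(1 - 8))*(√(14 + (8 - 3)*(2 - 6)) - (4 + (5 + 4))) + 2965 = (14 + √(-7))*(√(14 + 5*(-4)) - (4 + 9)) + 2965 = (14 + I*√7)*(√(14 - 20) - 1*13) + 2965 = (14 + I*√7)*(√(-6) - 13) + 2965 = (14 + I*√7)*(I*√6 - 13) + 2965 = (14 + I*√7)*(-13 + I*√6) + 2965 = (-13 + I*√6)*(14 + I*√7) + 2965 = 2965 + (-13 + I*√6)*(14 + I*√7)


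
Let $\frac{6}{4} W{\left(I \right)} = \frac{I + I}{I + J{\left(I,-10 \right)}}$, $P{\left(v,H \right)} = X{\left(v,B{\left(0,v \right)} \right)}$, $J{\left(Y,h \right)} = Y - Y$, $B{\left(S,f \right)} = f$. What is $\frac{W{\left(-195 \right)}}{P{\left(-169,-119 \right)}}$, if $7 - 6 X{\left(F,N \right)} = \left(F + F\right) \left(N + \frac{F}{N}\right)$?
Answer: $- \frac{8}{56777} \approx -0.0001409$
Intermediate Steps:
$J{\left(Y,h \right)} = 0$
$X{\left(F,N \right)} = \frac{7}{6} - \frac{F \left(N + \frac{F}{N}\right)}{3}$ ($X{\left(F,N \right)} = \frac{7}{6} - \frac{\left(F + F\right) \left(N + \frac{F}{N}\right)}{6} = \frac{7}{6} - \frac{2 F \left(N + \frac{F}{N}\right)}{6} = \frac{7}{6} - \frac{F \left(N + \frac{F}{N}\right)}{3}$)
$P{\left(v,H \right)} = \frac{7}{6} - \frac{v}{3} - \frac{v^{2}}{3}$ ($P{\left(v,H \right)} = \frac{7}{6} - \frac{v v}{3} - \frac{v^{2}}{3 v} = \frac{7}{6} - \frac{v^{2}}{3} - \frac{v}{3} = \frac{7}{6} - \frac{v}{3} - \frac{v^{2}}{3}$)
$W{\left(I \right)} = \frac{4}{3}$ ($W{\left(I \right)} = \frac{2 \frac{I + I}{I + 0}}{3} = \frac{2 \frac{2 I}{I}}{3} = \frac{2}{3} \cdot 2 = \frac{4}{3}$)
$\frac{W{\left(-195 \right)}}{P{\left(-169,-119 \right)}} = \frac{4}{3 \left(\frac{7}{6} - - \frac{169}{3} - \frac{\left(-169\right)^{2}}{3}\right)} = \frac{4}{3 \left(\frac{7}{6} + \frac{169}{3} - \frac{28561}{3}\right)} = \frac{4}{3 \left(- \frac{56777}{6}\right)} = \frac{4}{3} \left(- \frac{6}{56777}\right) = - \frac{8}{56777}$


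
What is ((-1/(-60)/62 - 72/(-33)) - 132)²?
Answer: 28218926998201/1674446400 ≈ 16853.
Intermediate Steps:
((-1/(-60)/62 - 72/(-33)) - 132)² = ((-1*(-1/60)*(1/62) - 72*(-1/33)) - 132)² = (((1/60)*(1/62) + 24/11) - 132)² = ((1/3720 + 24/11) - 132)² = (89291/40920 - 132)² = (-5312149/40920)² = 28218926998201/1674446400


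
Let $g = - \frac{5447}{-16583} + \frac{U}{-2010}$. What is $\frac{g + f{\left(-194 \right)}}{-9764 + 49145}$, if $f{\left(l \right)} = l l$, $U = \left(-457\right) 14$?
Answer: $\frac{627296900192}{656320398615} \approx 0.95578$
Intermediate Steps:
$U = -6398$
$f{\left(l \right)} = l^{2}$
$g = \frac{58523252}{16665915}$ ($g = - \frac{5447}{-16583} - \frac{6398}{-2010} = \left(-5447\right) \left(- \frac{1}{16583}\right) - - \frac{3199}{1005} = \frac{5447}{16583} + \frac{3199}{1005} = \frac{58523252}{16665915} \approx 3.5116$)
$\frac{g + f{\left(-194 \right)}}{-9764 + 49145} = \frac{\frac{58523252}{16665915} + \left(-194\right)^{2}}{-9764 + 49145} = \frac{\frac{58523252}{16665915} + 37636}{39381} = \frac{627296900192}{16665915} \cdot \frac{1}{39381} = \frac{627296900192}{656320398615}$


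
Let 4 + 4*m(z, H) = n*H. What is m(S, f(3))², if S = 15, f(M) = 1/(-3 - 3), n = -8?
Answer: 4/9 ≈ 0.44444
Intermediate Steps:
f(M) = -⅙ (f(M) = 1/(-6) = -⅙)
m(z, H) = -1 - 2*H (m(z, H) = -1 + (-8*H)/4 = -1 - 2*H)
m(S, f(3))² = (-1 - 2*(-⅙))² = (-1 + ⅓)² = (-⅔)² = 4/9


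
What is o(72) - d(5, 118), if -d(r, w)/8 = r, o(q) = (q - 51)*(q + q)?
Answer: 3064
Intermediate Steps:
o(q) = 2*q*(-51 + q) (o(q) = (-51 + q)*(2*q) = 2*q*(-51 + q))
d(r, w) = -8*r
o(72) - d(5, 118) = 2*72*(-51 + 72) - (-8)*5 = 2*72*21 - 1*(-40) = 3024 + 40 = 3064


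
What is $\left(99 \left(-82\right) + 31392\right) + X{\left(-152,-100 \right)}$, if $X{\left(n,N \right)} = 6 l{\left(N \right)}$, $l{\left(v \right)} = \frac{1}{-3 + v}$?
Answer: $\frac{2397216}{103} \approx 23274.0$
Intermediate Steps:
$X{\left(n,N \right)} = \frac{6}{-3 + N}$
$\left(99 \left(-82\right) + 31392\right) + X{\left(-152,-100 \right)} = \left(99 \left(-82\right) + 31392\right) + \frac{6}{-3 - 100} = \left(-8118 + 31392\right) + \frac{6}{-103} = 23274 + 6 \left(- \frac{1}{103}\right) = 23274 - \frac{6}{103} = \frac{2397216}{103}$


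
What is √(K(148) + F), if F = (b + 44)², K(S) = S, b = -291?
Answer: √61157 ≈ 247.30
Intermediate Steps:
F = 61009 (F = (-291 + 44)² = (-247)² = 61009)
√(K(148) + F) = √(148 + 61009) = √61157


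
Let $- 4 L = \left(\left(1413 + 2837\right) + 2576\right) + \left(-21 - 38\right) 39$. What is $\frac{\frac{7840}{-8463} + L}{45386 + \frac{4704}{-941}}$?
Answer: $- \frac{5152167905}{206514232392} \approx -0.024948$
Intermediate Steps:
$L = - \frac{4525}{4}$ ($L = - \frac{\left(\left(1413 + 2837\right) + 2576\right) + \left(-21 - 38\right) 39}{4} = - \frac{\left(4250 + 2576\right) - 2301}{4} = - \frac{6826 - 2301}{4} = \left(- \frac{1}{4}\right) 4525 = - \frac{4525}{4} \approx -1131.3$)
$\frac{\frac{7840}{-8463} + L}{45386 + \frac{4704}{-941}} = \frac{\frac{7840}{-8463} - \frac{4525}{4}}{45386 + \frac{4704}{-941}} = \frac{7840 \left(- \frac{1}{8463}\right) - \frac{4525}{4}}{45386 + 4704 \left(- \frac{1}{941}\right)} = \frac{- \frac{1120}{1209} - \frac{4525}{4}}{45386 - \frac{4704}{941}} = - \frac{5475205}{4836 \cdot \frac{42703522}{941}} = \left(- \frac{5475205}{4836}\right) \frac{941}{42703522} = - \frac{5152167905}{206514232392}$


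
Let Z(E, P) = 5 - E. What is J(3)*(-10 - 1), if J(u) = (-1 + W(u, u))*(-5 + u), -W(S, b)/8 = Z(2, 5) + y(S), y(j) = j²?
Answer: -2134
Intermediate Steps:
W(S, b) = -24 - 8*S² (W(S, b) = -8*((5 - 1*2) + S²) = -8*((5 - 2) + S²) = -8*(3 + S²) = -24 - 8*S²)
J(u) = (-25 - 8*u²)*(-5 + u) (J(u) = (-1 + (-24 - 8*u²))*(-5 + u) = (-25 - 8*u²)*(-5 + u))
J(3)*(-10 - 1) = (125 - 25*3 - 8*3³ + 40*3²)*(-10 - 1) = (125 - 75 - 8*27 + 40*9)*(-11) = (125 - 75 - 216 + 360)*(-11) = 194*(-11) = -2134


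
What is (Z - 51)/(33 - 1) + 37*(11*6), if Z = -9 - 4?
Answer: 2440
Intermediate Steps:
Z = -13
(Z - 51)/(33 - 1) + 37*(11*6) = (-13 - 51)/(33 - 1) + 37*(11*6) = -64/32 + 37*66 = -64*1/32 + 2442 = -2 + 2442 = 2440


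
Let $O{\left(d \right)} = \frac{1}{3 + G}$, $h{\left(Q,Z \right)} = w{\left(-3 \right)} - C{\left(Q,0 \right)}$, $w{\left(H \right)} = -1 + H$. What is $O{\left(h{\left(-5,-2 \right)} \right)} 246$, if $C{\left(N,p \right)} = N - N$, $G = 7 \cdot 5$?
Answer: $\frac{123}{19} \approx 6.4737$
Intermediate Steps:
$G = 35$
$C{\left(N,p \right)} = 0$
$h{\left(Q,Z \right)} = -4$ ($h{\left(Q,Z \right)} = \left(-1 - 3\right) - 0 = -4 + 0 = -4$)
$O{\left(d \right)} = \frac{1}{38}$ ($O{\left(d \right)} = \frac{1}{3 + 35} = \frac{1}{38}$)
$O{\left(h{\left(-5,-2 \right)} \right)} 246 = \frac{1}{38} \cdot 246 = \frac{123}{19}$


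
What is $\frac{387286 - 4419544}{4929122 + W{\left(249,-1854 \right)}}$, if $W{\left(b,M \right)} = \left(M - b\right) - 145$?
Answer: $- \frac{2016129}{2463437} \approx -0.81842$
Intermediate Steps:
$W{\left(b,M \right)} = -145 + M - b$
$\frac{387286 - 4419544}{4929122 + W{\left(249,-1854 \right)}} = \frac{387286 - 4419544}{4929122 - 2248} = - \frac{4032258}{4929122 - 2248} = - \frac{4032258}{4926874} = \left(-4032258\right) \frac{1}{4926874} = - \frac{2016129}{2463437}$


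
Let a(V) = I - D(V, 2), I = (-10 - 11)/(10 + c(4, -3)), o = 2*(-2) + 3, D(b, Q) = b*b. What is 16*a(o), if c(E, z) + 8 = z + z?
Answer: 68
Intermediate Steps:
D(b, Q) = b²
c(E, z) = -8 + 2*z (c(E, z) = -8 + (z + z) = -8 + 2*z)
o = -1 (o = -4 + 3 = -1)
I = 21/4 (I = (-10 - 11)/(10 + (-8 + 2*(-3))) = -21/(10 + (-8 - 6)) = -21/(10 - 14) = -21/(-4) = -21*(-¼) = 21/4 ≈ 5.2500)
a(V) = 21/4 - V²
16*a(o) = 16*(21/4 - 1*(-1)²) = 16*(21/4 - 1*1) = 16*(21/4 - 1) = 16*(17/4) = 68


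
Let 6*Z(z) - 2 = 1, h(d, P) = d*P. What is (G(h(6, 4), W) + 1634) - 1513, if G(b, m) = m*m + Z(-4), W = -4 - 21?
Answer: 1493/2 ≈ 746.50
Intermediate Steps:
h(d, P) = P*d
Z(z) = ½ (Z(z) = ⅓ + (⅙)*1 = ⅓ + ⅙ = ½)
W = -25
G(b, m) = ½ + m² (G(b, m) = m*m + ½ = m² + ½ = ½ + m²)
(G(h(6, 4), W) + 1634) - 1513 = ((½ + (-25)²) + 1634) - 1513 = ((½ + 625) + 1634) - 1513 = (1251/2 + 1634) - 1513 = 4519/2 - 1513 = 1493/2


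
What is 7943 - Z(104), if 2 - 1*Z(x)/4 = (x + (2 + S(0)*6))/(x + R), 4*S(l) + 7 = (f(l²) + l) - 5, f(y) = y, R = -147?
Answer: 340853/43 ≈ 7926.8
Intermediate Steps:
S(l) = -3 + l/4 + l²/4 (S(l) = -7/4 + ((l² + l) - 5)/4 = -7/4 + ((l + l²) - 5)/4 = -7/4 + (-5 + l + l²)/4 = -7/4 + (-5/4 + l/4 + l²/4) = -3 + l/4 + l²/4)
Z(x) = 8 - 4*(-16 + x)/(-147 + x) (Z(x) = 8 - 4*(x + (2 + (-3 + (¼)*0 + (¼)*0²)*6))/(x - 147) = 8 - 4*(x + (2 + (-3 + 0 + (¼)*0)*6))/(-147 + x) = 8 - 4*(x + (2 + (-3 + 0 + 0)*6))/(-147 + x) = 8 - 4*(x + (2 - 3*6))/(-147 + x) = 8 - 4*(x + (2 - 18))/(-147 + x) = 8 - 4*(x - 16)/(-147 + x) = 8 - 4*(-16 + x)/(-147 + x))
7943 - Z(104) = 7943 - 4*(-278 + 104)/(-147 + 104) = 7943 - 4*(-174)/(-43) = 7943 - 4*(-1)*(-174)/43 = 7943 - 1*696/43 = 7943 - 696/43 = 340853/43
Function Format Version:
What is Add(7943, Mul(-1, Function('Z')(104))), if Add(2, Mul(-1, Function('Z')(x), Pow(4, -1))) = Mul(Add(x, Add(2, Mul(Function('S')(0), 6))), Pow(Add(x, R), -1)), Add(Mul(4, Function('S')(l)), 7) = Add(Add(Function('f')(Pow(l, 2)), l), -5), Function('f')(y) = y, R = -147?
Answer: Rational(340853, 43) ≈ 7926.8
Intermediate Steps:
Function('S')(l) = Add(-3, Mul(Rational(1, 4), l), Mul(Rational(1, 4), Pow(l, 2))) (Function('S')(l) = Add(Rational(-7, 4), Mul(Rational(1, 4), Add(Add(Pow(l, 2), l), -5))) = Add(Rational(-7, 4), Mul(Rational(1, 4), Add(Add(l, Pow(l, 2)), -5))) = Add(Rational(-7, 4), Mul(Rational(1, 4), Add(-5, l, Pow(l, 2)))) = Add(Rational(-7, 4), Add(Rational(-5, 4), Mul(Rational(1, 4), l), Mul(Rational(1, 4), Pow(l, 2)))) = Add(-3, Mul(Rational(1, 4), l), Mul(Rational(1, 4), Pow(l, 2))))
Function('Z')(x) = Add(8, Mul(-4, Pow(Add(-147, x), -1), Add(-16, x))) (Function('Z')(x) = Add(8, Mul(-4, Mul(Add(x, Add(2, Mul(Add(-3, Mul(Rational(1, 4), 0), Mul(Rational(1, 4), Pow(0, 2))), 6))), Pow(Add(x, -147), -1)))) = Add(8, Mul(-4, Mul(Add(x, Add(2, Mul(Add(-3, 0, Mul(Rational(1, 4), 0)), 6))), Pow(Add(-147, x), -1)))) = Add(8, Mul(-4, Mul(Add(x, Add(2, Mul(Add(-3, 0, 0), 6))), Pow(Add(-147, x), -1)))) = Add(8, Mul(-4, Mul(Add(x, Add(2, Mul(-3, 6))), Pow(Add(-147, x), -1)))) = Add(8, Mul(-4, Mul(Add(x, Add(2, -18)), Pow(Add(-147, x), -1)))) = Add(8, Mul(-4, Mul(Add(x, -16), Pow(Add(-147, x), -1)))) = Add(8, Mul(-4, Mul(Add(-16, x), Pow(Add(-147, x), -1)))) = Add(8, Mul(-4, Mul(Pow(Add(-147, x), -1), Add(-16, x)))) = Add(8, Mul(-4, Pow(Add(-147, x), -1), Add(-16, x))))
Add(7943, Mul(-1, Function('Z')(104))) = Add(7943, Mul(-1, Mul(4, Pow(Add(-147, 104), -1), Add(-278, 104)))) = Add(7943, Mul(-1, Mul(4, Pow(-43, -1), -174))) = Add(7943, Mul(-1, Mul(4, Rational(-1, 43), -174))) = Add(7943, Mul(-1, Rational(696, 43))) = Add(7943, Rational(-696, 43)) = Rational(340853, 43)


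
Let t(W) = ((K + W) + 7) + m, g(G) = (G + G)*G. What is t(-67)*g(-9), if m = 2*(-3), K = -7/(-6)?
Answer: -10503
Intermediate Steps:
g(G) = 2*G² (g(G) = (2*G)*G = 2*G²)
K = 7/6 (K = -7*(-⅙) = 7/6 ≈ 1.1667)
m = -6
t(W) = 13/6 + W (t(W) = ((7/6 + W) + 7) - 6 = (49/6 + W) - 6 = 13/6 + W)
t(-67)*g(-9) = (13/6 - 67)*(2*(-9)²) = -389*81/3 = -389/6*162 = -10503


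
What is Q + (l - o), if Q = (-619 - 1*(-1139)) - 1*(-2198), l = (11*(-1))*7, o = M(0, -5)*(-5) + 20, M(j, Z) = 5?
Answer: 2646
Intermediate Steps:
o = -5 (o = 5*(-5) + 20 = -25 + 20 = -5)
l = -77 (l = -11*7 = -77)
Q = 2718 (Q = (-619 + 1139) + 2198 = 520 + 2198 = 2718)
Q + (l - o) = 2718 + (-77 - 1*(-5)) = 2718 + (-77 + 5) = 2718 - 72 = 2646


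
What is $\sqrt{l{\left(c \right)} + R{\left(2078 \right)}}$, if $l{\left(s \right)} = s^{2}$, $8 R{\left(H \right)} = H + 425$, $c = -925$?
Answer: $\frac{\sqrt{13695006}}{4} \approx 925.17$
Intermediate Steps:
$R{\left(H \right)} = \frac{425}{8} + \frac{H}{8}$ ($R{\left(H \right)} = \frac{H + 425}{8} = \frac{425 + H}{8} = \frac{425}{8} + \frac{H}{8}$)
$\sqrt{l{\left(c \right)} + R{\left(2078 \right)}} = \sqrt{\left(-925\right)^{2} + \left(\frac{425}{8} + \frac{1}{8} \cdot 2078\right)} = \sqrt{855625 + \left(\frac{425}{8} + \frac{1039}{4}\right)} = \sqrt{855625 + \frac{2503}{8}} = \sqrt{\frac{6847503}{8}} = \frac{\sqrt{13695006}}{4}$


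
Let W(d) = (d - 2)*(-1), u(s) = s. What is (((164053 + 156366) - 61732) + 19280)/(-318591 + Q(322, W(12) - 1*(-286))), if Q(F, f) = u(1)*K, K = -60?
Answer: -277967/318651 ≈ -0.87232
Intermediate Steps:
W(d) = 2 - d (W(d) = (-2 + d)*(-1) = 2 - d)
Q(F, f) = -60 (Q(F, f) = 1*(-60) = -60)
(((164053 + 156366) - 61732) + 19280)/(-318591 + Q(322, W(12) - 1*(-286))) = (((164053 + 156366) - 61732) + 19280)/(-318591 - 60) = ((320419 - 61732) + 19280)/(-318651) = (258687 + 19280)*(-1/318651) = 277967*(-1/318651) = -277967/318651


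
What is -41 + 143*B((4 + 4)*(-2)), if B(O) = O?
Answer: -2329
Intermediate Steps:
-41 + 143*B((4 + 4)*(-2)) = -41 + 143*((4 + 4)*(-2)) = -41 + 143*(8*(-2)) = -41 + 143*(-16) = -41 - 2288 = -2329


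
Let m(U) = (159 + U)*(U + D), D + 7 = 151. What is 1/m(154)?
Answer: 1/93274 ≈ 1.0721e-5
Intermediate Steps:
D = 144 (D = -7 + 151 = 144)
m(U) = (144 + U)*(159 + U) (m(U) = (159 + U)*(U + 144) = (159 + U)*(144 + U) = (144 + U)*(159 + U))
1/m(154) = 1/(22896 + 154² + 303*154) = 1/(22896 + 23716 + 46662) = 1/93274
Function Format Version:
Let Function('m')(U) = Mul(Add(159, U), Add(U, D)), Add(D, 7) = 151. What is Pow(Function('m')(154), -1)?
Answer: Rational(1, 93274) ≈ 1.0721e-5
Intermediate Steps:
D = 144 (D = Add(-7, 151) = 144)
Function('m')(U) = Mul(Add(144, U), Add(159, U)) (Function('m')(U) = Mul(Add(159, U), Add(U, 144)) = Mul(Add(159, U), Add(144, U)) = Mul(Add(144, U), Add(159, U)))
Pow(Function('m')(154), -1) = Pow(Add(22896, Pow(154, 2), Mul(303, 154)), -1) = Pow(Add(22896, 23716, 46662), -1) = Pow(93274, -1) = Rational(1, 93274)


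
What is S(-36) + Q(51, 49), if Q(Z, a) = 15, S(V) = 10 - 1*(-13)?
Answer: 38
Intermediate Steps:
S(V) = 23 (S(V) = 10 + 13 = 23)
S(-36) + Q(51, 49) = 23 + 15 = 38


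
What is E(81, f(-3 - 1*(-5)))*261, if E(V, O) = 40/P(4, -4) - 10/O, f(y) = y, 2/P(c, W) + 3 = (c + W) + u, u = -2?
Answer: -27405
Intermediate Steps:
P(c, W) = 2/(-5 + W + c) (P(c, W) = 2/(-3 + ((c + W) - 2)) = 2/(-3 + ((W + c) - 2)) = 2/(-3 + (-2 + W + c)) = 2/(-5 + W + c))
E(V, O) = -100 - 10/O (E(V, O) = 40/((2/(-5 - 4 + 4))) - 10/O = 40/((2/(-5))) - 10/O = 40/((2*(-⅕))) - 10/O = 40/(-⅖) - 10/O = 40*(-5/2) - 10/O = -100 - 10/O)
E(81, f(-3 - 1*(-5)))*261 = (-100 - 10/(-3 - 1*(-5)))*261 = (-100 - 10/(-3 + 5))*261 = (-100 - 10/2)*261 = (-100 - 10*½)*261 = (-100 - 5)*261 = -105*261 = -27405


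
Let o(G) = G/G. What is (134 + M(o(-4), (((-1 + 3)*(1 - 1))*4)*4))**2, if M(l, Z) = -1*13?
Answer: 14641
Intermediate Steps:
o(G) = 1
M(l, Z) = -13
(134 + M(o(-4), (((-1 + 3)*(1 - 1))*4)*4))**2 = (134 - 13)**2 = 121**2 = 14641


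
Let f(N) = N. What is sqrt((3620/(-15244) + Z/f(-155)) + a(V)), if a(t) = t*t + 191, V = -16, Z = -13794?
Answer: 13*sqrt(1106169541330)/590705 ≈ 23.146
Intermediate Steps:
a(t) = 191 + t**2 (a(t) = t**2 + 191 = 191 + t**2)
sqrt((3620/(-15244) + Z/f(-155)) + a(V)) = sqrt((3620/(-15244) - 13794/(-155)) + (191 + (-16)**2)) = sqrt((3620*(-1/15244) - 13794*(-1/155)) + (191 + 256)) = sqrt((-905/3811 + 13794/155) + 447) = sqrt(52428659/590705 + 447) = sqrt(316473794/590705) = 13*sqrt(1106169541330)/590705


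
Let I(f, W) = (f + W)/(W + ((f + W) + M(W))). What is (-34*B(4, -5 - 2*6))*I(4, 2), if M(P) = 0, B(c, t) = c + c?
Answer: -204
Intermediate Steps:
B(c, t) = 2*c
I(f, W) = (W + f)/(f + 2*W) (I(f, W) = (f + W)/(W + ((f + W) + 0)) = (W + f)/(W + ((W + f) + 0)) = (W + f)/(W + (W + f)) = (W + f)/(f + 2*W))
(-34*B(4, -5 - 2*6))*I(4, 2) = (-68*4)*((2 + 4)/(4 + 2*2)) = (-34*8)*(6/(4 + 4)) = -272*6/8 = -34*6 = -272*¾ = -204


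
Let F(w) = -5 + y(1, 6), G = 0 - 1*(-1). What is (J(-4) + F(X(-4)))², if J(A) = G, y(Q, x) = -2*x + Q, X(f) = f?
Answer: 225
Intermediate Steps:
G = 1 (G = 0 + 1 = 1)
y(Q, x) = Q - 2*x
J(A) = 1
F(w) = -16 (F(w) = -5 + (1 - 2*6) = -5 + (1 - 12) = -5 - 11 = -16)
(J(-4) + F(X(-4)))² = (1 - 16)² = (-15)² = 225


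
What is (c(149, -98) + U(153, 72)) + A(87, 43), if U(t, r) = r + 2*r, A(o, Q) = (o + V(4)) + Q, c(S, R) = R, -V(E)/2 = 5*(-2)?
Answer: 268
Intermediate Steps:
V(E) = 20 (V(E) = -10*(-2) = -2*(-10) = 20)
A(o, Q) = 20 + Q + o (A(o, Q) = (o + 20) + Q = (20 + o) + Q = 20 + Q + o)
U(t, r) = 3*r
(c(149, -98) + U(153, 72)) + A(87, 43) = (-98 + 3*72) + (20 + 43 + 87) = (-98 + 216) + 150 = 118 + 150 = 268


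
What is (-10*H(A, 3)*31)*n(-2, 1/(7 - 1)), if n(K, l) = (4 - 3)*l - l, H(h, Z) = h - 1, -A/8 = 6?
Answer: 0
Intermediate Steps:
A = -48 (A = -8*6 = -48)
H(h, Z) = -1 + h
n(K, l) = 0 (n(K, l) = 1*l - l = l - l = 0)
(-10*H(A, 3)*31)*n(-2, 1/(7 - 1)) = (-10*(-1 - 48)*31)*0 = (-10*(-49)*31)*0 = (490*31)*0 = 15190*0 = 0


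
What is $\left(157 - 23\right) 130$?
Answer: $17420$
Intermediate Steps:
$\left(157 - 23\right) 130 = 134 \cdot 130 = 17420$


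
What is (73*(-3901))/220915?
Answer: -284773/220915 ≈ -1.2891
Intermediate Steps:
(73*(-3901))/220915 = -284773*1/220915 = -284773/220915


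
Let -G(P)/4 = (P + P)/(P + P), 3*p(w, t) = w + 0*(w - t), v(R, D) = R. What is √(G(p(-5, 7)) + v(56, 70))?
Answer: 2*√13 ≈ 7.2111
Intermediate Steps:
p(w, t) = w/3 (p(w, t) = (w + 0*(w - t))/3 = (w + 0)/3 = w/3)
G(P) = -4 (G(P) = -4*(P + P)/(P + P) = -4*2*P/(2*P) = -4*2*P*1/(2*P) = -4*1 = -4)
√(G(p(-5, 7)) + v(56, 70)) = √(-4 + 56) = √52 = 2*√13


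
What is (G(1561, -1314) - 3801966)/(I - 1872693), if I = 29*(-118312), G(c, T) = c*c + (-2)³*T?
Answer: 1354733/5303741 ≈ 0.25543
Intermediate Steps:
G(c, T) = c² - 8*T
I = -3431048
(G(1561, -1314) - 3801966)/(I - 1872693) = ((1561² - 8*(-1314)) - 3801966)/(-3431048 - 1872693) = ((2436721 + 10512) - 3801966)/(-5303741) = (2447233 - 3801966)*(-1/5303741) = -1354733*(-1/5303741) = 1354733/5303741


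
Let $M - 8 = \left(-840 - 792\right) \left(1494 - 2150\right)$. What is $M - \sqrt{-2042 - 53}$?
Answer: $1070600 - i \sqrt{2095} \approx 1.0706 \cdot 10^{6} - 45.771 i$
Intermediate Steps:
$M = 1070600$ ($M = 8 + \left(-840 - 792\right) \left(1494 - 2150\right) = 8 - -1070592 = 8 + 1070592 = 1070600$)
$M - \sqrt{-2042 - 53} = 1070600 - \sqrt{-2042 - 53} = 1070600 - \sqrt{-2095} = 1070600 - i \sqrt{2095}$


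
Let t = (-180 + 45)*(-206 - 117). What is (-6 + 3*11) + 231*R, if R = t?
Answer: 10072782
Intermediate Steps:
t = 43605 (t = -135*(-323) = 43605)
R = 43605
(-6 + 3*11) + 231*R = (-6 + 3*11) + 231*43605 = (-6 + 33) + 10072755 = 27 + 10072755 = 10072782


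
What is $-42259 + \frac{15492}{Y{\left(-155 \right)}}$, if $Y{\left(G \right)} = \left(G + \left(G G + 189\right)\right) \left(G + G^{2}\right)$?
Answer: $- \frac{12134425260989}{287144165} \approx -42259.0$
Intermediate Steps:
$Y{\left(G \right)} = \left(G + G^{2}\right) \left(189 + G + G^{2}\right)$ ($Y{\left(G \right)} = \left(G + \left(G^{2} + 189\right)\right) \left(G + G^{2}\right) = \left(G + \left(189 + G^{2}\right)\right) \left(G + G^{2}\right) = \left(189 + G + G^{2}\right) \left(G + G^{2}\right) = \left(G + G^{2}\right) \left(189 + G + G^{2}\right)$)
$-42259 + \frac{15492}{Y{\left(-155 \right)}} = -42259 + \frac{15492}{\left(-155\right) \left(189 + \left(-155\right)^{3} + 2 \left(-155\right)^{2} + 190 \left(-155\right)\right)} = -42259 + \frac{15492}{\left(-155\right) \left(189 - 3723875 + 2 \cdot 24025 - 29450\right)} = -42259 + \frac{15492}{\left(-155\right) \left(189 - 3723875 + 48050 - 29450\right)} = -42259 + \frac{15492}{\left(-155\right) \left(-3705086\right)} = -42259 + \frac{15492}{574288330} = -42259 + 15492 \cdot \frac{1}{574288330} = -42259 + \frac{7746}{287144165} = - \frac{12134425260989}{287144165}$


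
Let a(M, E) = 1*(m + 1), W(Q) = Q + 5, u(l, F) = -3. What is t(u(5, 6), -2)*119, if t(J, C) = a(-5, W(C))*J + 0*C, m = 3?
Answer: -1428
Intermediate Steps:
W(Q) = 5 + Q
a(M, E) = 4 (a(M, E) = 1*(3 + 1) = 1*4 = 4)
t(J, C) = 4*J (t(J, C) = 4*J + 0*C = 4*J + 0 = 4*J)
t(u(5, 6), -2)*119 = (4*(-3))*119 = -12*119 = -1428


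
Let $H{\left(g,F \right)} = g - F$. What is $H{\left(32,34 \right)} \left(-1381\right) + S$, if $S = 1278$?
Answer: $4040$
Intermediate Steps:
$H{\left(32,34 \right)} \left(-1381\right) + S = \left(32 - 34\right) \left(-1381\right) + 1278 = \left(-2\right) \left(-1381\right) + 1278 = 2762 + 1278 = 4040$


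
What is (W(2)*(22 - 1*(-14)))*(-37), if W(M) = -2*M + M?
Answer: 2664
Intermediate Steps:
W(M) = -M
(W(2)*(22 - 1*(-14)))*(-37) = ((-1*2)*(22 - 1*(-14)))*(-37) = -2*(22 + 14)*(-37) = -2*36*(-37) = -72*(-37) = 2664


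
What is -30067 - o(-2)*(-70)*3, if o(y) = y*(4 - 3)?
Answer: -30487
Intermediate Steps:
o(y) = y (o(y) = y*1 = y)
-30067 - o(-2)*(-70)*3 = -30067 - (-2*(-70))*3 = -30067 - 140*3 = -30067 - 1*420 = -30067 - 420 = -30487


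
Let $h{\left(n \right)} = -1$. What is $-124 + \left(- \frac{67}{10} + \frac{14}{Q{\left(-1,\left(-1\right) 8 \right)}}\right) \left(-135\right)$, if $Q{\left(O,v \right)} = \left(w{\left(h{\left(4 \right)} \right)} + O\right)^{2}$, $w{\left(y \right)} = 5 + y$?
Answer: $\frac{1141}{2} \approx 570.5$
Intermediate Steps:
$Q{\left(O,v \right)} = \left(4 + O\right)^{2}$ ($Q{\left(O,v \right)} = \left(\left(5 - 1\right) + O\right)^{2} = \left(4 + O\right)^{2}$)
$-124 + \left(- \frac{67}{10} + \frac{14}{Q{\left(-1,\left(-1\right) 8 \right)}}\right) \left(-135\right) = -124 + \left(- \frac{67}{10} + \frac{14}{\left(4 - 1\right)^{2}}\right) \left(-135\right) = -124 + \left(\left(-67\right) \frac{1}{10} + \frac{14}{3^{2}}\right) \left(-135\right) = -124 + \left(- \frac{67}{10} + \frac{14}{9}\right) \left(-135\right) = -124 - - \frac{1389}{2} = -124 + \frac{1389}{2} = \frac{1141}{2}$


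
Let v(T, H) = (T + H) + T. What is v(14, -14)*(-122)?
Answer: -1708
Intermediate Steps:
v(T, H) = H + 2*T (v(T, H) = (H + T) + T = H + 2*T)
v(14, -14)*(-122) = (-14 + 2*14)*(-122) = (-14 + 28)*(-122) = 14*(-122) = -1708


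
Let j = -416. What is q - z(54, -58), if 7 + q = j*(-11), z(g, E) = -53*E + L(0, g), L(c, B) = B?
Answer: 1441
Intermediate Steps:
z(g, E) = g - 53*E (z(g, E) = -53*E + g = g - 53*E)
q = 4569 (q = -7 - 416*(-11) = -7 + 4576 = 4569)
q - z(54, -58) = 4569 - (54 - 53*(-58)) = 4569 - (54 + 3074) = 4569 - 1*3128 = 4569 - 3128 = 1441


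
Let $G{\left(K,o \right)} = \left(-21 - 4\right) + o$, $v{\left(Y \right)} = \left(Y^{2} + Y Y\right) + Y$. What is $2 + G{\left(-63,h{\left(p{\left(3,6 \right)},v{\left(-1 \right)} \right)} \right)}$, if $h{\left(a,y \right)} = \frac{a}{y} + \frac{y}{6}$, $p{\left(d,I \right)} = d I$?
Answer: $- \frac{29}{6} \approx -4.8333$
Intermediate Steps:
$v{\left(Y \right)} = Y + 2 Y^{2}$ ($v{\left(Y \right)} = \left(Y^{2} + Y^{2}\right) + Y = 2 Y^{2} + Y = Y + 2 Y^{2}$)
$p{\left(d,I \right)} = I d$
$h{\left(a,y \right)} = \frac{y}{6} + \frac{a}{y}$ ($h{\left(a,y \right)} = \frac{a}{y} + y \frac{1}{6} = \frac{a}{y} + \frac{y}{6} = \frac{y}{6} + \frac{a}{y}$)
$G{\left(K,o \right)} = -25 + o$
$2 + G{\left(-63,h{\left(p{\left(3,6 \right)},v{\left(-1 \right)} \right)} \right)} = 2 - \left(25 - \frac{6 \cdot 3}{\left(-1\right) \left(1 + 2 \left(-1\right)\right)} - - \frac{1 + 2 \left(-1\right)}{6}\right) = 2 - \left(25 - - \frac{18}{1 - 2} - - \frac{1 - 2}{6}\right) = 2 - \left(7 - \left(- \frac{1}{6}\right) \left(-1\right)\right) = 2 - \left(\frac{149}{6} - 18\right) = 2 + \left(-25 + \left(\frac{1}{6} + 18 \cdot 1\right)\right) = 2 + \left(-25 + \left(\frac{1}{6} + 18\right)\right) = 2 + \left(-25 + \frac{109}{6}\right) = 2 - \frac{41}{6} = - \frac{29}{6}$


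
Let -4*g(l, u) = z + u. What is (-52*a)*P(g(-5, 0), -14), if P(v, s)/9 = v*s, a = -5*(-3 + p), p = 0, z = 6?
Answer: -147420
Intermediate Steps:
g(l, u) = -3/2 - u/4 (g(l, u) = -(6 + u)/4 = -3/2 - u/4)
a = 15 (a = -5*(-3 + 0) = -5*(-3) = 15)
P(v, s) = 9*s*v (P(v, s) = 9*(v*s) = 9*(s*v) = 9*s*v)
(-52*a)*P(g(-5, 0), -14) = (-52*15)*(9*(-14)*(-3/2 - ¼*0)) = -7020*(-14)*(-3/2 + 0) = -7020*(-14)*(-3)/2 = -780*189 = -147420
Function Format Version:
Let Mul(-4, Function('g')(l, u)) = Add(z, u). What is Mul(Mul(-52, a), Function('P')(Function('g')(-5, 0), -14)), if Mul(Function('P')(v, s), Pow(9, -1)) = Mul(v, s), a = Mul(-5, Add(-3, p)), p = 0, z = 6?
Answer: -147420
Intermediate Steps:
Function('g')(l, u) = Add(Rational(-3, 2), Mul(Rational(-1, 4), u)) (Function('g')(l, u) = Mul(Rational(-1, 4), Add(6, u)) = Add(Rational(-3, 2), Mul(Rational(-1, 4), u)))
a = 15 (a = Mul(-5, Add(-3, 0)) = Mul(-5, -3) = 15)
Function('P')(v, s) = Mul(9, s, v) (Function('P')(v, s) = Mul(9, Mul(v, s)) = Mul(9, Mul(s, v)) = Mul(9, s, v))
Mul(Mul(-52, a), Function('P')(Function('g')(-5, 0), -14)) = Mul(Mul(-52, 15), Mul(9, -14, Add(Rational(-3, 2), Mul(Rational(-1, 4), 0)))) = Mul(-780, Mul(9, -14, Add(Rational(-3, 2), 0))) = Mul(-780, Mul(9, -14, Rational(-3, 2))) = Mul(-780, 189) = -147420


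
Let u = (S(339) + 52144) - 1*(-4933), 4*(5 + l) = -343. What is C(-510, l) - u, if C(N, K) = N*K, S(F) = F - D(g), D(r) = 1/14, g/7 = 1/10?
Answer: -77934/7 ≈ -11133.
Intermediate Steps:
l = -363/4 (l = -5 + (1/4)*(-343) = -5 - 343/4 = -363/4 ≈ -90.750)
g = 7/10 ≈ 0.70000
D(r) = 1/14
S(F) = -1/14 + F (S(F) = F - 1*1/14 = F - 1/14 = -1/14 + F)
C(N, K) = K*N
u = 803823/14 (u = ((-1/14 + 339) + 52144) - 1*(-4933) = (4745/14 + 52144) + 4933 = 734761/14 + 4933 = 803823/14 ≈ 57416.)
C(-510, l) - u = -363/4*(-510) - 1*803823/14 = 92565/2 - 803823/14 = -77934/7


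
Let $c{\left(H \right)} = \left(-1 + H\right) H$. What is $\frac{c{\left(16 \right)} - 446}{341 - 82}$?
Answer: $- \frac{206}{259} \approx -0.79537$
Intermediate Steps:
$c{\left(H \right)} = H \left(-1 + H\right)$
$\frac{c{\left(16 \right)} - 446}{341 - 82} = \frac{16 \left(-1 + 16\right) - 446}{341 - 82} = \frac{16 \cdot 15 - 446}{259} = \left(240 - 446\right) \frac{1}{259} = \left(-206\right) \frac{1}{259} = - \frac{206}{259}$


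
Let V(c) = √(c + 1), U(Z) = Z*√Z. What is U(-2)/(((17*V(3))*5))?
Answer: -I*√2/85 ≈ -0.016638*I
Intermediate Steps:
U(Z) = Z^(3/2)
V(c) = √(1 + c)
U(-2)/(((17*V(3))*5)) = (-2)^(3/2)/(((17*√(1 + 3))*5)) = (-2*I*√2)/(((17*√4)*5)) = (-2*I*√2)/(((17*2)*5)) = (-2*I*√2)/((34*5)) = -2*I*√2/170 = -2*I*√2*(1/170) = -I*√2/85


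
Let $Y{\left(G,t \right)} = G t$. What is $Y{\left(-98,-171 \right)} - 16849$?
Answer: $-91$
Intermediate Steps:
$Y{\left(-98,-171 \right)} - 16849 = \left(-98\right) \left(-171\right) - 16849 = 16758 - 16849 = -91$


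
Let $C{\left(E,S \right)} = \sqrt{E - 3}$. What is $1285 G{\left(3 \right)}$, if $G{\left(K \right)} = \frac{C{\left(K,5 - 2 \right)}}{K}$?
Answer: $0$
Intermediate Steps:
$C{\left(E,S \right)} = \sqrt{-3 + E}$
$G{\left(K \right)} = \frac{\sqrt{-3 + K}}{K}$
$1285 G{\left(3 \right)} = 1285 \frac{\sqrt{-3 + 3}}{3} = 1285 \frac{\sqrt{0}}{3} = 1285 \cdot \frac{1}{3} \cdot 0 = 1285 \cdot 0 = 0$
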